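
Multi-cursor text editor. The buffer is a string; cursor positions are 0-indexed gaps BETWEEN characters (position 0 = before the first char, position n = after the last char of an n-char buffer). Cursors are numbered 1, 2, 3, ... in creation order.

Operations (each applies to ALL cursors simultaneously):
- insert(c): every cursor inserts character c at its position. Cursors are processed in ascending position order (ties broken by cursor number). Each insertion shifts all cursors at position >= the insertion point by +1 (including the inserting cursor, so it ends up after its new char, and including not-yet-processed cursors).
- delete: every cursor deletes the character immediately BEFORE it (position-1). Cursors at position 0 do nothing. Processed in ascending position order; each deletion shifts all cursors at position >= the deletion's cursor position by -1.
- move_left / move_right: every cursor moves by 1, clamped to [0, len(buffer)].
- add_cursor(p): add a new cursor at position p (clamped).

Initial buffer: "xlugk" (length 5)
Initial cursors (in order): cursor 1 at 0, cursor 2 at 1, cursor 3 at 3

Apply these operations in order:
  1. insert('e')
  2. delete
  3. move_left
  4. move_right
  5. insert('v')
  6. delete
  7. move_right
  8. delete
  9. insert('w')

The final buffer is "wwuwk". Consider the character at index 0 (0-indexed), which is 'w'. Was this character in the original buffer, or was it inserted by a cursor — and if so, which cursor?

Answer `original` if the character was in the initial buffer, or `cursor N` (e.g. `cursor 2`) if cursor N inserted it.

Answer: cursor 1

Derivation:
After op 1 (insert('e')): buffer="exeluegk" (len 8), cursors c1@1 c2@3 c3@6, authorship 1.2..3..
After op 2 (delete): buffer="xlugk" (len 5), cursors c1@0 c2@1 c3@3, authorship .....
After op 3 (move_left): buffer="xlugk" (len 5), cursors c1@0 c2@0 c3@2, authorship .....
After op 4 (move_right): buffer="xlugk" (len 5), cursors c1@1 c2@1 c3@3, authorship .....
After op 5 (insert('v')): buffer="xvvluvgk" (len 8), cursors c1@3 c2@3 c3@6, authorship .12..3..
After op 6 (delete): buffer="xlugk" (len 5), cursors c1@1 c2@1 c3@3, authorship .....
After op 7 (move_right): buffer="xlugk" (len 5), cursors c1@2 c2@2 c3@4, authorship .....
After op 8 (delete): buffer="uk" (len 2), cursors c1@0 c2@0 c3@1, authorship ..
After op 9 (insert('w')): buffer="wwuwk" (len 5), cursors c1@2 c2@2 c3@4, authorship 12.3.
Authorship (.=original, N=cursor N): 1 2 . 3 .
Index 0: author = 1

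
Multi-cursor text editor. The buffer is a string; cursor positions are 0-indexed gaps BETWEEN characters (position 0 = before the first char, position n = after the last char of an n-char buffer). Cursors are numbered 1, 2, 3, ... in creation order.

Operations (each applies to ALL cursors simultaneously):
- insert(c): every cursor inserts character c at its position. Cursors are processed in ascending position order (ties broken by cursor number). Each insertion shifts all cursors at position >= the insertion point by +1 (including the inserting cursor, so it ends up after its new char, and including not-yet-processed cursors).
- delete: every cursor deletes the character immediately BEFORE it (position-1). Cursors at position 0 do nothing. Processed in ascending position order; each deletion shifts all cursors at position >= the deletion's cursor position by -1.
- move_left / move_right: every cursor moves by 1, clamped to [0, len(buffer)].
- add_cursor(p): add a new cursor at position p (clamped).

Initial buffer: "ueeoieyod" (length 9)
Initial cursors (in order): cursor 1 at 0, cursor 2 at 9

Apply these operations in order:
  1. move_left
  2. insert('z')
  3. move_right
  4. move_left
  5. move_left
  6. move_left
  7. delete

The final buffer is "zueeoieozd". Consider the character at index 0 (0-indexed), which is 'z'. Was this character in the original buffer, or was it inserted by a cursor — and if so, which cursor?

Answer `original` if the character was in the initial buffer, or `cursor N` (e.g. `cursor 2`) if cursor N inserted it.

Answer: cursor 1

Derivation:
After op 1 (move_left): buffer="ueeoieyod" (len 9), cursors c1@0 c2@8, authorship .........
After op 2 (insert('z')): buffer="zueeoieyozd" (len 11), cursors c1@1 c2@10, authorship 1........2.
After op 3 (move_right): buffer="zueeoieyozd" (len 11), cursors c1@2 c2@11, authorship 1........2.
After op 4 (move_left): buffer="zueeoieyozd" (len 11), cursors c1@1 c2@10, authorship 1........2.
After op 5 (move_left): buffer="zueeoieyozd" (len 11), cursors c1@0 c2@9, authorship 1........2.
After op 6 (move_left): buffer="zueeoieyozd" (len 11), cursors c1@0 c2@8, authorship 1........2.
After op 7 (delete): buffer="zueeoieozd" (len 10), cursors c1@0 c2@7, authorship 1.......2.
Authorship (.=original, N=cursor N): 1 . . . . . . . 2 .
Index 0: author = 1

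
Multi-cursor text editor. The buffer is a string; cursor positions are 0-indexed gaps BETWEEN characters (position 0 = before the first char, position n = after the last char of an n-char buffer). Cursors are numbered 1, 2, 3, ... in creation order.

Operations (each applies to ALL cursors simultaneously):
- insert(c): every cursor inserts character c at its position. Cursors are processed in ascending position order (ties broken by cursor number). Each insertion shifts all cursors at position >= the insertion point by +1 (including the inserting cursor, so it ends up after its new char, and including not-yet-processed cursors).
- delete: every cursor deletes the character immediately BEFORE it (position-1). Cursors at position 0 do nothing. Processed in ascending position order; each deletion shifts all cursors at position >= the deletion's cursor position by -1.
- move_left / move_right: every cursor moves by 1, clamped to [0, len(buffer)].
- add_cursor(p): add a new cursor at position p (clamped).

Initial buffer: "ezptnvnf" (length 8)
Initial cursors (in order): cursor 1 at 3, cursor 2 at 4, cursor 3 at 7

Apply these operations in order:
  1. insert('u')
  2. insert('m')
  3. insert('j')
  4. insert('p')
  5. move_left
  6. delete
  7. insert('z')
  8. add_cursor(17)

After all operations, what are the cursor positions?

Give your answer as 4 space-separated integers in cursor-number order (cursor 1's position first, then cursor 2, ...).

After op 1 (insert('u')): buffer="ezputunvnuf" (len 11), cursors c1@4 c2@6 c3@10, authorship ...1.2...3.
After op 2 (insert('m')): buffer="ezpumtumnvnumf" (len 14), cursors c1@5 c2@8 c3@13, authorship ...11.22...33.
After op 3 (insert('j')): buffer="ezpumjtumjnvnumjf" (len 17), cursors c1@6 c2@10 c3@16, authorship ...111.222...333.
After op 4 (insert('p')): buffer="ezpumjptumjpnvnumjpf" (len 20), cursors c1@7 c2@12 c3@19, authorship ...1111.2222...3333.
After op 5 (move_left): buffer="ezpumjptumjpnvnumjpf" (len 20), cursors c1@6 c2@11 c3@18, authorship ...1111.2222...3333.
After op 6 (delete): buffer="ezpumptumpnvnumpf" (len 17), cursors c1@5 c2@9 c3@15, authorship ...111.222...333.
After op 7 (insert('z')): buffer="ezpumzptumzpnvnumzpf" (len 20), cursors c1@6 c2@11 c3@18, authorship ...1111.2222...3333.
After op 8 (add_cursor(17)): buffer="ezpumzptumzpnvnumzpf" (len 20), cursors c1@6 c2@11 c4@17 c3@18, authorship ...1111.2222...3333.

Answer: 6 11 18 17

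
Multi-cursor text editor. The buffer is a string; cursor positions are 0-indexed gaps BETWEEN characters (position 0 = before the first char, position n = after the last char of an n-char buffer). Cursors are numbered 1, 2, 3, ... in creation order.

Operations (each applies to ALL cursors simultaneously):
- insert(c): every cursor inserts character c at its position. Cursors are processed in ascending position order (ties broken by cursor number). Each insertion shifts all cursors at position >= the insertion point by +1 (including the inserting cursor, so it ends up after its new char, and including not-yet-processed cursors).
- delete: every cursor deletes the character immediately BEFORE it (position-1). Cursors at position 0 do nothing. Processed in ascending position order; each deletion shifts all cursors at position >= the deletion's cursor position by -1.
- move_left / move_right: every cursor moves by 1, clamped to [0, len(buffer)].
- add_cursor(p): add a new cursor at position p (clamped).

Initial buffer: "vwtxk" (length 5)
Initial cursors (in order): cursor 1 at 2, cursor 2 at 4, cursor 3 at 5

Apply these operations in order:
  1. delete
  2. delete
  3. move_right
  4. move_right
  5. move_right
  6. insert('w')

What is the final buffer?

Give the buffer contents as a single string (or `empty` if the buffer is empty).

Answer: www

Derivation:
After op 1 (delete): buffer="vt" (len 2), cursors c1@1 c2@2 c3@2, authorship ..
After op 2 (delete): buffer="" (len 0), cursors c1@0 c2@0 c3@0, authorship 
After op 3 (move_right): buffer="" (len 0), cursors c1@0 c2@0 c3@0, authorship 
After op 4 (move_right): buffer="" (len 0), cursors c1@0 c2@0 c3@0, authorship 
After op 5 (move_right): buffer="" (len 0), cursors c1@0 c2@0 c3@0, authorship 
After op 6 (insert('w')): buffer="www" (len 3), cursors c1@3 c2@3 c3@3, authorship 123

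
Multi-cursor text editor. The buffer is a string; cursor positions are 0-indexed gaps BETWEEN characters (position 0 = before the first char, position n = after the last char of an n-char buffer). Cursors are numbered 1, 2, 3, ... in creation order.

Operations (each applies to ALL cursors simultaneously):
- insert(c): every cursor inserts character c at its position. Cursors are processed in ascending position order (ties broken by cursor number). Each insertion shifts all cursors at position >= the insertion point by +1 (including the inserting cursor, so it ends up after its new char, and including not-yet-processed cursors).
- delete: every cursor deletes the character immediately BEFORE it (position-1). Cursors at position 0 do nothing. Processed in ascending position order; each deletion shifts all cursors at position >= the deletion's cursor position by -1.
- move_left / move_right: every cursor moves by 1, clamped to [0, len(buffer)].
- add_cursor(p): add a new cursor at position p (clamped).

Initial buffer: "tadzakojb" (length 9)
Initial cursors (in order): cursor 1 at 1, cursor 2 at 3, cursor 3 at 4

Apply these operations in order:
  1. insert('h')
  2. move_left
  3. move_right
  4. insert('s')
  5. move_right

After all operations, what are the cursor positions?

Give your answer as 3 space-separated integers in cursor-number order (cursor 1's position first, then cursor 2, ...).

After op 1 (insert('h')): buffer="thadhzhakojb" (len 12), cursors c1@2 c2@5 c3@7, authorship .1..2.3.....
After op 2 (move_left): buffer="thadhzhakojb" (len 12), cursors c1@1 c2@4 c3@6, authorship .1..2.3.....
After op 3 (move_right): buffer="thadhzhakojb" (len 12), cursors c1@2 c2@5 c3@7, authorship .1..2.3.....
After op 4 (insert('s')): buffer="thsadhszhsakojb" (len 15), cursors c1@3 c2@7 c3@10, authorship .11..22.33.....
After op 5 (move_right): buffer="thsadhszhsakojb" (len 15), cursors c1@4 c2@8 c3@11, authorship .11..22.33.....

Answer: 4 8 11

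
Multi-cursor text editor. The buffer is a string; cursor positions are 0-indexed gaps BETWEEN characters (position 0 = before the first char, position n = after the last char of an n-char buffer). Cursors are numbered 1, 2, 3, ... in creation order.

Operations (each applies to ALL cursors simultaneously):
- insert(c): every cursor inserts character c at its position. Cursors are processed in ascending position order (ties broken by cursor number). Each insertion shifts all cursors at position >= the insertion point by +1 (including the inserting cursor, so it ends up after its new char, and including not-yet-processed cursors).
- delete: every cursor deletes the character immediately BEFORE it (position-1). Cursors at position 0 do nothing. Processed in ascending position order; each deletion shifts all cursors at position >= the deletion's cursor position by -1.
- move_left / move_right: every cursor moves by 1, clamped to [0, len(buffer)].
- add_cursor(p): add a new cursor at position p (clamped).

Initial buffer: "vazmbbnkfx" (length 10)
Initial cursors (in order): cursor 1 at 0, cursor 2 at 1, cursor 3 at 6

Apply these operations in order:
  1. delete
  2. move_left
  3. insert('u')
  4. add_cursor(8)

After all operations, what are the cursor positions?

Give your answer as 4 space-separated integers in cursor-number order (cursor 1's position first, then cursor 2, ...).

Answer: 2 2 6 8

Derivation:
After op 1 (delete): buffer="azmbnkfx" (len 8), cursors c1@0 c2@0 c3@4, authorship ........
After op 2 (move_left): buffer="azmbnkfx" (len 8), cursors c1@0 c2@0 c3@3, authorship ........
After op 3 (insert('u')): buffer="uuazmubnkfx" (len 11), cursors c1@2 c2@2 c3@6, authorship 12...3.....
After op 4 (add_cursor(8)): buffer="uuazmubnkfx" (len 11), cursors c1@2 c2@2 c3@6 c4@8, authorship 12...3.....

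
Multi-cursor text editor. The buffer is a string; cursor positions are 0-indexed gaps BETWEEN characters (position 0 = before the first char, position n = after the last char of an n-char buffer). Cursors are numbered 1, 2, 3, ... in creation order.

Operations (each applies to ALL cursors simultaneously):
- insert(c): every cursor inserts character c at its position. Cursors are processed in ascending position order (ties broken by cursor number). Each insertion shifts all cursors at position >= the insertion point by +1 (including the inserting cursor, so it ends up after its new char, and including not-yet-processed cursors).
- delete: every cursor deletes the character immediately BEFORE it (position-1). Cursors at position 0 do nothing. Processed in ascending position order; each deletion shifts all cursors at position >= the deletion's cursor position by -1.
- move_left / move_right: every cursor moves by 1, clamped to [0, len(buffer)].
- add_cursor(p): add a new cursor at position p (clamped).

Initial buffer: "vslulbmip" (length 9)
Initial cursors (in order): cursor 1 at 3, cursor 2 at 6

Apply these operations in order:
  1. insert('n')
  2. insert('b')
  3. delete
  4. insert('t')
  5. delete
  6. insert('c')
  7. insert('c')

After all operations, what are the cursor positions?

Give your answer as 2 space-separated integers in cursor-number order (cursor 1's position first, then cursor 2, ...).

After op 1 (insert('n')): buffer="vslnulbnmip" (len 11), cursors c1@4 c2@8, authorship ...1...2...
After op 2 (insert('b')): buffer="vslnbulbnbmip" (len 13), cursors c1@5 c2@10, authorship ...11...22...
After op 3 (delete): buffer="vslnulbnmip" (len 11), cursors c1@4 c2@8, authorship ...1...2...
After op 4 (insert('t')): buffer="vslntulbntmip" (len 13), cursors c1@5 c2@10, authorship ...11...22...
After op 5 (delete): buffer="vslnulbnmip" (len 11), cursors c1@4 c2@8, authorship ...1...2...
After op 6 (insert('c')): buffer="vslnculbncmip" (len 13), cursors c1@5 c2@10, authorship ...11...22...
After op 7 (insert('c')): buffer="vslncculbnccmip" (len 15), cursors c1@6 c2@12, authorship ...111...222...

Answer: 6 12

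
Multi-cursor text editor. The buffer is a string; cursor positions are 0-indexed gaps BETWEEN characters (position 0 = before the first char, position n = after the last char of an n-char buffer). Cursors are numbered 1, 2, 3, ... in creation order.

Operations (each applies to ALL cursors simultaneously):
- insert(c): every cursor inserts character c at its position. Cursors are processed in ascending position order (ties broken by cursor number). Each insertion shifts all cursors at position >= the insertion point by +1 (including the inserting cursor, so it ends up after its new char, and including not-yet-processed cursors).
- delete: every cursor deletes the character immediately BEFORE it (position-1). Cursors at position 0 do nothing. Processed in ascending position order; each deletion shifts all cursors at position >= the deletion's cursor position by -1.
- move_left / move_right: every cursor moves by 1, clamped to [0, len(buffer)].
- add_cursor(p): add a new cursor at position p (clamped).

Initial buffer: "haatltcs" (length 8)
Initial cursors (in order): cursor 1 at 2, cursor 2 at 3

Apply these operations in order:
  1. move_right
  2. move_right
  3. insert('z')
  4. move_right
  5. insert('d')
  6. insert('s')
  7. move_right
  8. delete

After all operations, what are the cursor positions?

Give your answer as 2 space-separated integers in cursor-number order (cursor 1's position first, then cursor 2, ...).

After op 1 (move_right): buffer="haatltcs" (len 8), cursors c1@3 c2@4, authorship ........
After op 2 (move_right): buffer="haatltcs" (len 8), cursors c1@4 c2@5, authorship ........
After op 3 (insert('z')): buffer="haatzlztcs" (len 10), cursors c1@5 c2@7, authorship ....1.2...
After op 4 (move_right): buffer="haatzlztcs" (len 10), cursors c1@6 c2@8, authorship ....1.2...
After op 5 (insert('d')): buffer="haatzldztdcs" (len 12), cursors c1@7 c2@10, authorship ....1.12.2..
After op 6 (insert('s')): buffer="haatzldsztdscs" (len 14), cursors c1@8 c2@12, authorship ....1.112.22..
After op 7 (move_right): buffer="haatzldsztdscs" (len 14), cursors c1@9 c2@13, authorship ....1.112.22..
After op 8 (delete): buffer="haatzldstdss" (len 12), cursors c1@8 c2@11, authorship ....1.11.22.

Answer: 8 11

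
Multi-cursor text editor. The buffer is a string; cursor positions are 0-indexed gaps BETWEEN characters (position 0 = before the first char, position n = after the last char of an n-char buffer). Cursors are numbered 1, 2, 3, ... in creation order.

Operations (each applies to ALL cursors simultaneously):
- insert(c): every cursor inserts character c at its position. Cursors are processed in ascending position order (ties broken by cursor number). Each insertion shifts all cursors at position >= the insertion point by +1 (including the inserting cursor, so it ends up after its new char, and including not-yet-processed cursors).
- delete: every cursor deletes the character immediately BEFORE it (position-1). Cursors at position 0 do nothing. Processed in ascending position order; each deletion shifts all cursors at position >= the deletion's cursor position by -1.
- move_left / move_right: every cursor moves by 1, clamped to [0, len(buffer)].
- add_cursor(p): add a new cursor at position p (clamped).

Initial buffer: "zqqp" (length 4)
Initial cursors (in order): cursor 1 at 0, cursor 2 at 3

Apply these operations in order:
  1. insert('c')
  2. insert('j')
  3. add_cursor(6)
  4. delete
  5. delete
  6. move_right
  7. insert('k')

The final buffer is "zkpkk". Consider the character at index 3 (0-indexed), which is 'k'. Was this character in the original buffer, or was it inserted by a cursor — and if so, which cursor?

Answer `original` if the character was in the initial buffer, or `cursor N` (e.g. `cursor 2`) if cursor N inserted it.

After op 1 (insert('c')): buffer="czqqcp" (len 6), cursors c1@1 c2@5, authorship 1...2.
After op 2 (insert('j')): buffer="cjzqqcjp" (len 8), cursors c1@2 c2@7, authorship 11...22.
After op 3 (add_cursor(6)): buffer="cjzqqcjp" (len 8), cursors c1@2 c3@6 c2@7, authorship 11...22.
After op 4 (delete): buffer="czqqp" (len 5), cursors c1@1 c2@4 c3@4, authorship 1....
After op 5 (delete): buffer="zp" (len 2), cursors c1@0 c2@1 c3@1, authorship ..
After op 6 (move_right): buffer="zp" (len 2), cursors c1@1 c2@2 c3@2, authorship ..
After op 7 (insert('k')): buffer="zkpkk" (len 5), cursors c1@2 c2@5 c3@5, authorship .1.23
Authorship (.=original, N=cursor N): . 1 . 2 3
Index 3: author = 2

Answer: cursor 2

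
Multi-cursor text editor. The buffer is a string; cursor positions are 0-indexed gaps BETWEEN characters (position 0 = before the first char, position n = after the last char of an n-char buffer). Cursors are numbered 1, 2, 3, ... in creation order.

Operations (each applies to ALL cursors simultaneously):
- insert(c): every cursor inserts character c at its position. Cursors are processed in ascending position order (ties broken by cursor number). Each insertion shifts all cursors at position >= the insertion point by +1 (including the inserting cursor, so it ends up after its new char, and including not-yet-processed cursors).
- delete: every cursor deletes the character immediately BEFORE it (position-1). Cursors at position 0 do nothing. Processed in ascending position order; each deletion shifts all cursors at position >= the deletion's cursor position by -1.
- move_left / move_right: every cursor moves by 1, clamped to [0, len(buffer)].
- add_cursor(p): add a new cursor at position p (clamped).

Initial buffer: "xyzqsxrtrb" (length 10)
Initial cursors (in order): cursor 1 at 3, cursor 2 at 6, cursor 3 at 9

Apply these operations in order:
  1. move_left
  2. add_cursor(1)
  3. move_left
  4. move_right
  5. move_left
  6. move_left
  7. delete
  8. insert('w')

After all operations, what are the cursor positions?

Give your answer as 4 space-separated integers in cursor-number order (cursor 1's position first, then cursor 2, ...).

Answer: 2 5 8 2

Derivation:
After op 1 (move_left): buffer="xyzqsxrtrb" (len 10), cursors c1@2 c2@5 c3@8, authorship ..........
After op 2 (add_cursor(1)): buffer="xyzqsxrtrb" (len 10), cursors c4@1 c1@2 c2@5 c3@8, authorship ..........
After op 3 (move_left): buffer="xyzqsxrtrb" (len 10), cursors c4@0 c1@1 c2@4 c3@7, authorship ..........
After op 4 (move_right): buffer="xyzqsxrtrb" (len 10), cursors c4@1 c1@2 c2@5 c3@8, authorship ..........
After op 5 (move_left): buffer="xyzqsxrtrb" (len 10), cursors c4@0 c1@1 c2@4 c3@7, authorship ..........
After op 6 (move_left): buffer="xyzqsxrtrb" (len 10), cursors c1@0 c4@0 c2@3 c3@6, authorship ..........
After op 7 (delete): buffer="xyqsrtrb" (len 8), cursors c1@0 c4@0 c2@2 c3@4, authorship ........
After op 8 (insert('w')): buffer="wwxywqswrtrb" (len 12), cursors c1@2 c4@2 c2@5 c3@8, authorship 14..2..3....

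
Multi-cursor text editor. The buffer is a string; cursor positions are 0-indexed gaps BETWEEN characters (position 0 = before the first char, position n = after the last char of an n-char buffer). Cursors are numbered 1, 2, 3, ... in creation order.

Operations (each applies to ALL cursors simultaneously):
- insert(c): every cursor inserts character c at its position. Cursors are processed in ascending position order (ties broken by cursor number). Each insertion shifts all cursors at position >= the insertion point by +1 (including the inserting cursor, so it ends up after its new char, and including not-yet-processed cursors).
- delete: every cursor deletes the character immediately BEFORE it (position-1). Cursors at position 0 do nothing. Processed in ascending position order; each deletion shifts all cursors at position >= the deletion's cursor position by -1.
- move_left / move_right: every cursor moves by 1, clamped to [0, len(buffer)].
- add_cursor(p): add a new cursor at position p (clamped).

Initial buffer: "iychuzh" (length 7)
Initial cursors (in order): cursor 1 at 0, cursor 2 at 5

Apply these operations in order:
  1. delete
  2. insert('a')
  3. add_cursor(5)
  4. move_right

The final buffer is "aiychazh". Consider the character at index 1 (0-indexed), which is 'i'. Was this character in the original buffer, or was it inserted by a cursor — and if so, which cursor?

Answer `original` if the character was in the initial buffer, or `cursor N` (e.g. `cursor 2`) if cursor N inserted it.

After op 1 (delete): buffer="iychzh" (len 6), cursors c1@0 c2@4, authorship ......
After op 2 (insert('a')): buffer="aiychazh" (len 8), cursors c1@1 c2@6, authorship 1....2..
After op 3 (add_cursor(5)): buffer="aiychazh" (len 8), cursors c1@1 c3@5 c2@6, authorship 1....2..
After op 4 (move_right): buffer="aiychazh" (len 8), cursors c1@2 c3@6 c2@7, authorship 1....2..
Authorship (.=original, N=cursor N): 1 . . . . 2 . .
Index 1: author = original

Answer: original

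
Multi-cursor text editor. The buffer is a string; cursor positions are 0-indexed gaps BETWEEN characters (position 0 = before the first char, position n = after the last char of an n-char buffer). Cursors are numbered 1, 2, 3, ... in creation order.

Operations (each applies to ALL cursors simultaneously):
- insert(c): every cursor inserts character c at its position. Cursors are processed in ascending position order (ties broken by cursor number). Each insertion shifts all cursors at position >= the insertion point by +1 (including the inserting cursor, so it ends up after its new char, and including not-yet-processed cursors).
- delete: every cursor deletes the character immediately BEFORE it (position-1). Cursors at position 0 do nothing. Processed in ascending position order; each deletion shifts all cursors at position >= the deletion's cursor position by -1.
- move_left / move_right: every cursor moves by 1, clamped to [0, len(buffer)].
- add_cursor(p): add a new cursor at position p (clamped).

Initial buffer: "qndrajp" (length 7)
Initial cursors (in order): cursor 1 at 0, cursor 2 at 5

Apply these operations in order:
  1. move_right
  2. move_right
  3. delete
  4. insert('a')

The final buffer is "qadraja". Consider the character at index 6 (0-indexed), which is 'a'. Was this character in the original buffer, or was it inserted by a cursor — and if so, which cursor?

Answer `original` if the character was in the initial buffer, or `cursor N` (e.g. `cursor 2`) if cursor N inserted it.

After op 1 (move_right): buffer="qndrajp" (len 7), cursors c1@1 c2@6, authorship .......
After op 2 (move_right): buffer="qndrajp" (len 7), cursors c1@2 c2@7, authorship .......
After op 3 (delete): buffer="qdraj" (len 5), cursors c1@1 c2@5, authorship .....
After op 4 (insert('a')): buffer="qadraja" (len 7), cursors c1@2 c2@7, authorship .1....2
Authorship (.=original, N=cursor N): . 1 . . . . 2
Index 6: author = 2

Answer: cursor 2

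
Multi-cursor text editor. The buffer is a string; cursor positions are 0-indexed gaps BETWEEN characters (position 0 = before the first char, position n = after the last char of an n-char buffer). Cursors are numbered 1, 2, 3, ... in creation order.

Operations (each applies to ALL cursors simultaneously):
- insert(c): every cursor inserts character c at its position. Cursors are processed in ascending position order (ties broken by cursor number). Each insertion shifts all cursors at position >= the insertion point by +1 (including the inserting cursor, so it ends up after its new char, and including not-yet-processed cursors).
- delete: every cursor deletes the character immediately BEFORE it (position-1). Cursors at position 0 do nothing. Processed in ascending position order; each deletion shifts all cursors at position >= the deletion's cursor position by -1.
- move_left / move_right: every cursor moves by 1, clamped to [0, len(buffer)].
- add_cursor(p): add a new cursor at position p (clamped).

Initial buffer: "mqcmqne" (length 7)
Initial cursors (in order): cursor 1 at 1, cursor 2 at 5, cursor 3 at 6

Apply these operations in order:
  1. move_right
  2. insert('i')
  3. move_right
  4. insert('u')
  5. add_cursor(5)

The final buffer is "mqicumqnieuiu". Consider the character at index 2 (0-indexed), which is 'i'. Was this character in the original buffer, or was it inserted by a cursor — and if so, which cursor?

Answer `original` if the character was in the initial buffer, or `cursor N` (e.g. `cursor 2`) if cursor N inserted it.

After op 1 (move_right): buffer="mqcmqne" (len 7), cursors c1@2 c2@6 c3@7, authorship .......
After op 2 (insert('i')): buffer="mqicmqniei" (len 10), cursors c1@3 c2@8 c3@10, authorship ..1....2.3
After op 3 (move_right): buffer="mqicmqniei" (len 10), cursors c1@4 c2@9 c3@10, authorship ..1....2.3
After op 4 (insert('u')): buffer="mqicumqnieuiu" (len 13), cursors c1@5 c2@11 c3@13, authorship ..1.1...2.233
After op 5 (add_cursor(5)): buffer="mqicumqnieuiu" (len 13), cursors c1@5 c4@5 c2@11 c3@13, authorship ..1.1...2.233
Authorship (.=original, N=cursor N): . . 1 . 1 . . . 2 . 2 3 3
Index 2: author = 1

Answer: cursor 1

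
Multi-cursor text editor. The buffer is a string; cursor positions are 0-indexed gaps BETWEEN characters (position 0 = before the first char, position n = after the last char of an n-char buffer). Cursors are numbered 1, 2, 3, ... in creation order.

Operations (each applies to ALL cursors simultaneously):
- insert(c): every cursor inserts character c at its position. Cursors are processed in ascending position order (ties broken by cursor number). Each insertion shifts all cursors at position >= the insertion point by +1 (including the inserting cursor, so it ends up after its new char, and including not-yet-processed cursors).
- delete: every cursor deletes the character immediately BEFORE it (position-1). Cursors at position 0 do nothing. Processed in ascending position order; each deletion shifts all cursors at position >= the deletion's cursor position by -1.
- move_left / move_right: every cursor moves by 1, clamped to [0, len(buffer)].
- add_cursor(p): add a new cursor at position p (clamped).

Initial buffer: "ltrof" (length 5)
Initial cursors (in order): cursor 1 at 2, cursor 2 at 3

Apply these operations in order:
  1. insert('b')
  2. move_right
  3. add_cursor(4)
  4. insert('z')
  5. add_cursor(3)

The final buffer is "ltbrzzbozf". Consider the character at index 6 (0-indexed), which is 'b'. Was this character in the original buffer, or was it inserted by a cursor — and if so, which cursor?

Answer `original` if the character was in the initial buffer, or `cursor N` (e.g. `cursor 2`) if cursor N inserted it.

After op 1 (insert('b')): buffer="ltbrbof" (len 7), cursors c1@3 c2@5, authorship ..1.2..
After op 2 (move_right): buffer="ltbrbof" (len 7), cursors c1@4 c2@6, authorship ..1.2..
After op 3 (add_cursor(4)): buffer="ltbrbof" (len 7), cursors c1@4 c3@4 c2@6, authorship ..1.2..
After op 4 (insert('z')): buffer="ltbrzzbozf" (len 10), cursors c1@6 c3@6 c2@9, authorship ..1.132.2.
After op 5 (add_cursor(3)): buffer="ltbrzzbozf" (len 10), cursors c4@3 c1@6 c3@6 c2@9, authorship ..1.132.2.
Authorship (.=original, N=cursor N): . . 1 . 1 3 2 . 2 .
Index 6: author = 2

Answer: cursor 2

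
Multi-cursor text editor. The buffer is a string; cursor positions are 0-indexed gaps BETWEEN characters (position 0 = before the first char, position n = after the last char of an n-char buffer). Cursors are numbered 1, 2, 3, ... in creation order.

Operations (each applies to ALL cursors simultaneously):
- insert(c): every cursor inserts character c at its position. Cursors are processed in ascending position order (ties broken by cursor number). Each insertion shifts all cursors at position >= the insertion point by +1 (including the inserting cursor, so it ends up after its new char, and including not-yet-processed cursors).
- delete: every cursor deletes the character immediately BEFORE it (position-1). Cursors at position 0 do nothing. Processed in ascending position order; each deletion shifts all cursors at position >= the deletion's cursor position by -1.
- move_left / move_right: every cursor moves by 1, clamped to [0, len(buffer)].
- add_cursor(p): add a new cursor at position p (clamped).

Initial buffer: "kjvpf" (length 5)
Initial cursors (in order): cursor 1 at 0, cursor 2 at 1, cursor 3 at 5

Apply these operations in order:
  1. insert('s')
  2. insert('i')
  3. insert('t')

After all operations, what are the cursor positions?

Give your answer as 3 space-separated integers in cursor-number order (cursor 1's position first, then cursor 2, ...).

Answer: 3 7 14

Derivation:
After op 1 (insert('s')): buffer="sksjvpfs" (len 8), cursors c1@1 c2@3 c3@8, authorship 1.2....3
After op 2 (insert('i')): buffer="siksijvpfsi" (len 11), cursors c1@2 c2@5 c3@11, authorship 11.22....33
After op 3 (insert('t')): buffer="sitksitjvpfsit" (len 14), cursors c1@3 c2@7 c3@14, authorship 111.222....333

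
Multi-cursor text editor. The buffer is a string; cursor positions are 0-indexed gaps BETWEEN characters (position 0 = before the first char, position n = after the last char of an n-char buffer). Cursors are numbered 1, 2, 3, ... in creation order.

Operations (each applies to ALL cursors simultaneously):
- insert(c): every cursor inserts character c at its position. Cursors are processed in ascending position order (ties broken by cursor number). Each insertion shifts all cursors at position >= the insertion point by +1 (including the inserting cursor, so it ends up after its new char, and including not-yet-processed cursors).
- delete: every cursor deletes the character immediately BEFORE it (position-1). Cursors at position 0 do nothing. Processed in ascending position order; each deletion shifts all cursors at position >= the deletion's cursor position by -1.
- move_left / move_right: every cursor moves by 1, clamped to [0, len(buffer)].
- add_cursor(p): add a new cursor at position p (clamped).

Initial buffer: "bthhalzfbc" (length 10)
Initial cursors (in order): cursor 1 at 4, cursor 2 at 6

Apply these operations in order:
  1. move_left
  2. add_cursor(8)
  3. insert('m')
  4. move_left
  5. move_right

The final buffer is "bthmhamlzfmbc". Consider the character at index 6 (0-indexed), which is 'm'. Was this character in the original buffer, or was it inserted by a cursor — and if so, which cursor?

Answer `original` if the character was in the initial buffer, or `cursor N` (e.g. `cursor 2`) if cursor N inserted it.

After op 1 (move_left): buffer="bthhalzfbc" (len 10), cursors c1@3 c2@5, authorship ..........
After op 2 (add_cursor(8)): buffer="bthhalzfbc" (len 10), cursors c1@3 c2@5 c3@8, authorship ..........
After op 3 (insert('m')): buffer="bthmhamlzfmbc" (len 13), cursors c1@4 c2@7 c3@11, authorship ...1..2...3..
After op 4 (move_left): buffer="bthmhamlzfmbc" (len 13), cursors c1@3 c2@6 c3@10, authorship ...1..2...3..
After op 5 (move_right): buffer="bthmhamlzfmbc" (len 13), cursors c1@4 c2@7 c3@11, authorship ...1..2...3..
Authorship (.=original, N=cursor N): . . . 1 . . 2 . . . 3 . .
Index 6: author = 2

Answer: cursor 2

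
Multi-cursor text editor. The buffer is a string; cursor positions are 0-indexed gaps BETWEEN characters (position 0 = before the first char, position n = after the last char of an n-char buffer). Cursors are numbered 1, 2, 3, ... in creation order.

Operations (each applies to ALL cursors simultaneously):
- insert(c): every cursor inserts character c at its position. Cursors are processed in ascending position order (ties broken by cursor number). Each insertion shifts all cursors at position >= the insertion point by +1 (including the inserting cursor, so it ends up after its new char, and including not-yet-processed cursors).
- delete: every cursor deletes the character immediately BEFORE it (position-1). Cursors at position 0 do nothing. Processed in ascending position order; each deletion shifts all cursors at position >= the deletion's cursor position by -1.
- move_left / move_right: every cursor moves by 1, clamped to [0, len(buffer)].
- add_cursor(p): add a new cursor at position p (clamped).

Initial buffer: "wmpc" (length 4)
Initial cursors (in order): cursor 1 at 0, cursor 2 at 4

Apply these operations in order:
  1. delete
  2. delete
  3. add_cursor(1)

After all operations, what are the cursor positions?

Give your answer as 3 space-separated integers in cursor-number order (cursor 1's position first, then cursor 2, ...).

After op 1 (delete): buffer="wmp" (len 3), cursors c1@0 c2@3, authorship ...
After op 2 (delete): buffer="wm" (len 2), cursors c1@0 c2@2, authorship ..
After op 3 (add_cursor(1)): buffer="wm" (len 2), cursors c1@0 c3@1 c2@2, authorship ..

Answer: 0 2 1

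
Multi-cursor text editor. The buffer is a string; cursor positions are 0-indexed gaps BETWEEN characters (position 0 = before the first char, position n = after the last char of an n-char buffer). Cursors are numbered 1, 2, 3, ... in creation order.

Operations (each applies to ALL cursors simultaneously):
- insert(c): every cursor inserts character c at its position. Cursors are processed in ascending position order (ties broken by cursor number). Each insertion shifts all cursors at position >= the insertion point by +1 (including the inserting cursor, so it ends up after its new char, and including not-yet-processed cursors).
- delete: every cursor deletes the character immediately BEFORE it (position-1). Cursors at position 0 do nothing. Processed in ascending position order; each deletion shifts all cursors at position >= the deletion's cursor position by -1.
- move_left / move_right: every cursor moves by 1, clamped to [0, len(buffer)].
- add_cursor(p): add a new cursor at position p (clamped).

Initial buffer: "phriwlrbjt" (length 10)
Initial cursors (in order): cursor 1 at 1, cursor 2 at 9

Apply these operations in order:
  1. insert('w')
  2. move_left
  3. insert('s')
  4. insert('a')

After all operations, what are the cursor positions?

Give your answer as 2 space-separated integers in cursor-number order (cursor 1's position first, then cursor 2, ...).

After op 1 (insert('w')): buffer="pwhriwlrbjwt" (len 12), cursors c1@2 c2@11, authorship .1........2.
After op 2 (move_left): buffer="pwhriwlrbjwt" (len 12), cursors c1@1 c2@10, authorship .1........2.
After op 3 (insert('s')): buffer="pswhriwlrbjswt" (len 14), cursors c1@2 c2@12, authorship .11........22.
After op 4 (insert('a')): buffer="psawhriwlrbjsawt" (len 16), cursors c1@3 c2@14, authorship .111........222.

Answer: 3 14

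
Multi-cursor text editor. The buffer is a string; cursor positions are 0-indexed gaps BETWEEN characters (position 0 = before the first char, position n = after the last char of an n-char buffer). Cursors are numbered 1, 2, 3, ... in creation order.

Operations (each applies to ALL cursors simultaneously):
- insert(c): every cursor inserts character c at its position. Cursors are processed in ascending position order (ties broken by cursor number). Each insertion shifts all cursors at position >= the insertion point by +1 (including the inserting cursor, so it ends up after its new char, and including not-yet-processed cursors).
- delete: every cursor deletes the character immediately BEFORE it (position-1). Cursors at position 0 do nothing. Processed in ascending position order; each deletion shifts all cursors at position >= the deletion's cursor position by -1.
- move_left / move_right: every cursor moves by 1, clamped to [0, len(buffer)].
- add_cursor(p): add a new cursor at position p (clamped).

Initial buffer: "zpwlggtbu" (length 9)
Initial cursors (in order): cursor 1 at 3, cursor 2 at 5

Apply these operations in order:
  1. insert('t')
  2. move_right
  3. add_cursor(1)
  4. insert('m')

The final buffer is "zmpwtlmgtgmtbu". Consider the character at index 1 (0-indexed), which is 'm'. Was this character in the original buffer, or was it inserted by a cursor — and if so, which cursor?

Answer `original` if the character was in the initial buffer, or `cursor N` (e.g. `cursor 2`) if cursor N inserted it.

Answer: cursor 3

Derivation:
After op 1 (insert('t')): buffer="zpwtlgtgtbu" (len 11), cursors c1@4 c2@7, authorship ...1..2....
After op 2 (move_right): buffer="zpwtlgtgtbu" (len 11), cursors c1@5 c2@8, authorship ...1..2....
After op 3 (add_cursor(1)): buffer="zpwtlgtgtbu" (len 11), cursors c3@1 c1@5 c2@8, authorship ...1..2....
After op 4 (insert('m')): buffer="zmpwtlmgtgmtbu" (len 14), cursors c3@2 c1@7 c2@11, authorship .3..1.1.2.2...
Authorship (.=original, N=cursor N): . 3 . . 1 . 1 . 2 . 2 . . .
Index 1: author = 3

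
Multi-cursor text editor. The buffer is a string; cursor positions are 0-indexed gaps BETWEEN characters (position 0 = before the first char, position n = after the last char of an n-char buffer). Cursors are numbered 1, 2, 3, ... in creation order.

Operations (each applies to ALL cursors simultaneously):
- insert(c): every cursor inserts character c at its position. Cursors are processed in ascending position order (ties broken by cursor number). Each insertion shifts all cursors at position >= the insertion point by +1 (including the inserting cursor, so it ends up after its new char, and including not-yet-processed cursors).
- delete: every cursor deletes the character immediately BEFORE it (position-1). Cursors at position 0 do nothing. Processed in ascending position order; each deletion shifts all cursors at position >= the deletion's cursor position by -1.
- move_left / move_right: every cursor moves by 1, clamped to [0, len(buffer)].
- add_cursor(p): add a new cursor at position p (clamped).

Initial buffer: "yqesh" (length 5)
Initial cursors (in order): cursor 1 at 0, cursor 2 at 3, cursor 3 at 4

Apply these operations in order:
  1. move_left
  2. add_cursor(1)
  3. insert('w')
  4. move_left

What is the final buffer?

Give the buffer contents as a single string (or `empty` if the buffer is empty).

After op 1 (move_left): buffer="yqesh" (len 5), cursors c1@0 c2@2 c3@3, authorship .....
After op 2 (add_cursor(1)): buffer="yqesh" (len 5), cursors c1@0 c4@1 c2@2 c3@3, authorship .....
After op 3 (insert('w')): buffer="wywqwewsh" (len 9), cursors c1@1 c4@3 c2@5 c3@7, authorship 1.4.2.3..
After op 4 (move_left): buffer="wywqwewsh" (len 9), cursors c1@0 c4@2 c2@4 c3@6, authorship 1.4.2.3..

Answer: wywqwewsh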